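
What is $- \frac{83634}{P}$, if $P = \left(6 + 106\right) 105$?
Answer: $- \frac{13939}{1960} \approx -7.1117$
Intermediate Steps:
$P = 11760$ ($P = 112 \cdot 105 = 11760$)
$- \frac{83634}{P} = - \frac{83634}{11760} = \left(-83634\right) \frac{1}{11760} = - \frac{13939}{1960}$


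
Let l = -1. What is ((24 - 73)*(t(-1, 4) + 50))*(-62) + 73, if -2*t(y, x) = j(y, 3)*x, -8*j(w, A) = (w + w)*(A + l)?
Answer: 148935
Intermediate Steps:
j(w, A) = -w*(-1 + A)/4 (j(w, A) = -(w + w)*(A - 1)/8 = -2*w*(-1 + A)/8 = -w*(-1 + A)/4)
t(y, x) = x*y/4 (t(y, x) = -y*(1 - 1*3)/4*x/2 = -y*(1 - 3)/4*x/2 = -(¼)*y*(-2)*x/2 = -(-y/2)*x/2 = -(-1)*x*y/4 = x*y/4)
((24 - 73)*(t(-1, 4) + 50))*(-62) + 73 = ((24 - 73)*((¼)*4*(-1) + 50))*(-62) + 73 = -49*(-1 + 50)*(-62) + 73 = -49*49*(-62) + 73 = -2401*(-62) + 73 = 148862 + 73 = 148935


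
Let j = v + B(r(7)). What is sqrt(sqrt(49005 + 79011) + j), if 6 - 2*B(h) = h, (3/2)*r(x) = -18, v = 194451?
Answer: 2*sqrt(48615 + 3*sqrt(889)) ≈ 441.38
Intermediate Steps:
r(x) = -12 (r(x) = (2/3)*(-18) = -12)
B(h) = 3 - h/2
j = 194460 (j = 194451 + (3 - 1/2*(-12)) = 194451 + (3 + 6) = 194451 + 9 = 194460)
sqrt(sqrt(49005 + 79011) + j) = sqrt(sqrt(49005 + 79011) + 194460) = sqrt(sqrt(128016) + 194460) = sqrt(12*sqrt(889) + 194460) = sqrt(194460 + 12*sqrt(889))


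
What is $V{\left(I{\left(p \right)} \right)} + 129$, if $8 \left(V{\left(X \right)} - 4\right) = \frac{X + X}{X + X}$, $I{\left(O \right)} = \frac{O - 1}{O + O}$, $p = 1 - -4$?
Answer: $\frac{1065}{8} \approx 133.13$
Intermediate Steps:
$p = 5$ ($p = 1 + 4 = 5$)
$I{\left(O \right)} = \frac{-1 + O}{2 O}$
$V{\left(X \right)} = \frac{33}{8}$ ($V{\left(X \right)} = 4 + \frac{\left(X + X\right) \frac{1}{X + X}}{8} = 4 + \frac{2 X \frac{1}{2 X}}{8} = 4 + \frac{1}{8} \cdot 1 = 4 + \frac{1}{8} = \frac{33}{8}$)
$V{\left(I{\left(p \right)} \right)} + 129 = \frac{33}{8} + 129 = \frac{1065}{8}$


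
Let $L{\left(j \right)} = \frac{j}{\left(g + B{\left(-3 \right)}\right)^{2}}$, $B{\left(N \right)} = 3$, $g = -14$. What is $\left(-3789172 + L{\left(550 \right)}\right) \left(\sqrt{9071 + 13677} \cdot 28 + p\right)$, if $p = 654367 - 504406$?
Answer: $- \frac{6250500747162}{11} - 2334127152 \sqrt{47} \approx -5.8423 \cdot 10^{11}$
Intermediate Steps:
$L{\left(j \right)} = \frac{j}{121}$ ($L{\left(j \right)} = \frac{j}{\left(-14 + 3\right)^{2}} = \frac{j}{\left(-11\right)^{2}} = \frac{j}{121}$)
$p = 149961$ ($p = 654367 - 504406 = 149961$)
$\left(-3789172 + L{\left(550 \right)}\right) \left(\sqrt{9071 + 13677} \cdot 28 + p\right) = \left(-3789172 + \frac{1}{121} \cdot 550\right) \left(\sqrt{9071 + 13677} \cdot 28 + 149961\right) = \left(-3789172 + \frac{50}{11}\right) \left(\sqrt{22748} \cdot 28 + 149961\right) = - \frac{41680842 \left(22 \sqrt{47} \cdot 28 + 149961\right)}{11} = - \frac{41680842 \left(616 \sqrt{47} + 149961\right)}{11} = - \frac{41680842 \left(149961 + 616 \sqrt{47}\right)}{11} = - \frac{6250500747162}{11} - 2334127152 \sqrt{47}$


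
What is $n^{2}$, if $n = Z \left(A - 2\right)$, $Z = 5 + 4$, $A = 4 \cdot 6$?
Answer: $39204$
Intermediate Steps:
$A = 24$
$Z = 9$
$n = 198$ ($n = 9 \left(24 - 2\right) = 9 \cdot 22 = 198$)
$n^{2} = 198^{2} = 39204$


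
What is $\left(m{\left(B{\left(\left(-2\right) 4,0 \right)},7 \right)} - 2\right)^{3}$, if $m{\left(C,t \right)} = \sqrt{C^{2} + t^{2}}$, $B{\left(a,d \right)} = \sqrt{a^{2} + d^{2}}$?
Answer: $-686 + 125 \sqrt{113} \approx 642.77$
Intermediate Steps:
$\left(m{\left(B{\left(\left(-2\right) 4,0 \right)},7 \right)} - 2\right)^{3} = \left(\sqrt{\left(\sqrt{\left(\left(-2\right) 4\right)^{2} + 0^{2}}\right)^{2} + 7^{2}} - 2\right)^{3} = \left(\sqrt{\left(\sqrt{\left(-8\right)^{2} + 0}\right)^{2} + 49} - 2\right)^{3} = \left(\sqrt{\left(\sqrt{64 + 0}\right)^{2} + 49} - 2\right)^{3} = \left(\sqrt{\left(\sqrt{64}\right)^{2} + 49} - 2\right)^{3} = \left(\sqrt{8^{2} + 49} - 2\right)^{3} = \left(\sqrt{64 + 49} - 2\right)^{3} = \left(\sqrt{113} - 2\right)^{3} = \left(-2 + \sqrt{113}\right)^{3}$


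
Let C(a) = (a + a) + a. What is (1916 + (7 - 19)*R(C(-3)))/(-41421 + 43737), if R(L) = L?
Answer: 506/579 ≈ 0.87392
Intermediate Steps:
C(a) = 3*a (C(a) = 2*a + a = 3*a)
(1916 + (7 - 19)*R(C(-3)))/(-41421 + 43737) = (1916 + (7 - 19)*(3*(-3)))/(-41421 + 43737) = (1916 - 12*(-9))/2316 = (1916 + 108)*(1/2316) = 2024*(1/2316) = 506/579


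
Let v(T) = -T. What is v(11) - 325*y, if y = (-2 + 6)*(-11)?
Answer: 14289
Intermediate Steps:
y = -44 (y = 4*(-11) = -44)
v(11) - 325*y = -1*11 - 325*(-44) = -11 + 14300 = 14289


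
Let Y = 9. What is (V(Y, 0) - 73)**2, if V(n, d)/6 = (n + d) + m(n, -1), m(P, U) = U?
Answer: 625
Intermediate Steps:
V(n, d) = -6 + 6*d + 6*n (V(n, d) = 6*((n + d) - 1) = 6*((d + n) - 1) = 6*(-1 + d + n) = -6 + 6*d + 6*n)
(V(Y, 0) - 73)**2 = ((-6 + 6*0 + 6*9) - 73)**2 = ((-6 + 0 + 54) - 73)**2 = (48 - 73)**2 = (-25)**2 = 625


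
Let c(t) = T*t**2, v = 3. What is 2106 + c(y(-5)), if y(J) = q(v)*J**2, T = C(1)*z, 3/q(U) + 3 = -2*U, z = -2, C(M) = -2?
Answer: 21454/9 ≈ 2383.8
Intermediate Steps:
q(U) = 3/(-3 - 2*U)
T = 4 (T = -2*(-2) = 4)
y(J) = -J**2/3 (y(J) = (-3/(3 + 2*3))*J**2 = (-3/(3 + 6))*J**2 = (-3/9)*J**2 = (-3*1/9)*J**2 = -J**2/3)
c(t) = 4*t**2
2106 + c(y(-5)) = 2106 + 4*(-1/3*(-5)**2)**2 = 2106 + 4*(-1/3*25)**2 = 2106 + 4*(-25/3)**2 = 2106 + 4*(625/9) = 2106 + 2500/9 = 21454/9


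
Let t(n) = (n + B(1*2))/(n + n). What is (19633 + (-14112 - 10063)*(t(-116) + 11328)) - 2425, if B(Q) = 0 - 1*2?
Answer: -31766540597/116 ≈ -2.7385e+8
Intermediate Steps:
B(Q) = -2 (B(Q) = 0 - 2 = -2)
t(n) = (-2 + n)/(2*n) (t(n) = (n - 2)/(n + n) = (-2 + n)/((2*n)) = (-2 + n)*(1/(2*n)) = (-2 + n)/(2*n))
(19633 + (-14112 - 10063)*(t(-116) + 11328)) - 2425 = (19633 + (-14112 - 10063)*((½)*(-2 - 116)/(-116) + 11328)) - 2425 = (19633 - 24175*((½)*(-1/116)*(-118) + 11328)) - 2425 = (19633 - 24175*(59/116 + 11328)) - 2425 = (19633 - 24175*1314107/116) - 2425 = (19633 - 31768536725/116) - 2425 = -31766259297/116 - 2425 = -31766540597/116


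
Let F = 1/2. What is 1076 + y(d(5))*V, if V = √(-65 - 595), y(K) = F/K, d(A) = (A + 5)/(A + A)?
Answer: 1076 + I*√165 ≈ 1076.0 + 12.845*I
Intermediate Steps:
F = ½ ≈ 0.50000
d(A) = (5 + A)/(2*A) (d(A) = (5 + A)/((2*A)) = (5 + A)*(1/(2*A)) = (5 + A)/(2*A))
y(K) = 1/(2*K)
V = 2*I*√165 (V = √(-660) = 2*I*√165 ≈ 25.69*I)
1076 + y(d(5))*V = 1076 + (1/(2*(((½)*(5 + 5)/5))))*(2*I*√165) = 1076 + (1/(2*(((½)*(⅕)*10))))*(2*I*√165) = 1076 + ((½)/1)*(2*I*√165) = 1076 + ((½)*1)*(2*I*√165) = 1076 + (2*I*√165)/2 = 1076 + I*√165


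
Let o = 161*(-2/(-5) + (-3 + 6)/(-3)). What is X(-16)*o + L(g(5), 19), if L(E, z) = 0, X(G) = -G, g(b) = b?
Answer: -7728/5 ≈ -1545.6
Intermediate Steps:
o = -483/5 (o = 161*(-2*(-1/5) + 3*(-1/3)) = 161*(2/5 - 1) = 161*(-3/5) = -483/5 ≈ -96.600)
X(-16)*o + L(g(5), 19) = -1*(-16)*(-483/5) + 0 = 16*(-483/5) + 0 = -7728/5 + 0 = -7728/5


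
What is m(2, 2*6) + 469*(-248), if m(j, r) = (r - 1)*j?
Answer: -116290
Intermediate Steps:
m(j, r) = j*(-1 + r) (m(j, r) = (-1 + r)*j = j*(-1 + r))
m(2, 2*6) + 469*(-248) = 2*(-1 + 2*6) + 469*(-248) = 2*(-1 + 12) - 116312 = 2*11 - 116312 = 22 - 116312 = -116290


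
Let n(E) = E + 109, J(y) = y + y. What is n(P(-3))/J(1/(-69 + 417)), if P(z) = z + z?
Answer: 17922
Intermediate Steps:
J(y) = 2*y
P(z) = 2*z
n(E) = 109 + E
n(P(-3))/J(1/(-69 + 417)) = (109 + 2*(-3))/((2/(-69 + 417))) = (109 - 6)/((2/348)) = 103/((2*(1/348))) = 103/(1/174) = 103*174 = 17922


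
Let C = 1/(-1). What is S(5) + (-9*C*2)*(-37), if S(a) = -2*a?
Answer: -676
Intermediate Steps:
C = -1
S(5) + (-9*C*2)*(-37) = -2*5 + (-9*(-1)*2)*(-37) = -10 + (9*2)*(-37) = -10 + 18*(-37) = -10 - 666 = -676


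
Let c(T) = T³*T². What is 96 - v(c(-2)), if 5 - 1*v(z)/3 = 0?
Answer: 81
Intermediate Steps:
c(T) = T⁵
v(z) = 15 (v(z) = 15 - 3*0 = 15 + 0 = 15)
96 - v(c(-2)) = 96 - 1*15 = 96 - 15 = 81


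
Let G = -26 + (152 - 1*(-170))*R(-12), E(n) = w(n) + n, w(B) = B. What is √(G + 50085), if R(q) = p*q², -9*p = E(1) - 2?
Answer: √50059 ≈ 223.74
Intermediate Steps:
E(n) = 2*n (E(n) = n + n = 2*n)
p = 0 (p = -(2*1 - 2)/9 = -(2 - 2)/9 = -⅑*0 = 0)
R(q) = 0 (R(q) = 0*q² = 0)
G = -26 (G = -26 + (152 - 1*(-170))*0 = -26 + (152 + 170)*0 = -26 + 322*0 = -26 + 0 = -26)
√(G + 50085) = √(-26 + 50085) = √50059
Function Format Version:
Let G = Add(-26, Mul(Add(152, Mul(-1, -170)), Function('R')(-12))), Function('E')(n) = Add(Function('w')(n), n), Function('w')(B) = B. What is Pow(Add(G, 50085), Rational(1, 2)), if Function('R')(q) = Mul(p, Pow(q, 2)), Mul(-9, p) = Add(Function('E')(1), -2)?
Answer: Pow(50059, Rational(1, 2)) ≈ 223.74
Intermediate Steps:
Function('E')(n) = Mul(2, n) (Function('E')(n) = Add(n, n) = Mul(2, n))
p = 0 (p = Mul(Rational(-1, 9), Add(Mul(2, 1), -2)) = Mul(Rational(-1, 9), Add(2, -2)) = Mul(Rational(-1, 9), 0) = 0)
Function('R')(q) = 0 (Function('R')(q) = Mul(0, Pow(q, 2)) = 0)
G = -26 (G = Add(-26, Mul(Add(152, Mul(-1, -170)), 0)) = Add(-26, Mul(Add(152, 170), 0)) = Add(-26, Mul(322, 0)) = Add(-26, 0) = -26)
Pow(Add(G, 50085), Rational(1, 2)) = Pow(Add(-26, 50085), Rational(1, 2)) = Pow(50059, Rational(1, 2))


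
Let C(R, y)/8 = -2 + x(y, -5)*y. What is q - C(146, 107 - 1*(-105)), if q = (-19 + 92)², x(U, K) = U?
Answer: -354207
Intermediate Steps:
C(R, y) = -16 + 8*y² (C(R, y) = 8*(-2 + y*y) = 8*(-2 + y²) = -16 + 8*y²)
q = 5329 (q = 73² = 5329)
q - C(146, 107 - 1*(-105)) = 5329 - (-16 + 8*(107 - 1*(-105))²) = 5329 - (-16 + 8*(107 + 105)²) = 5329 - (-16 + 8*212²) = 5329 - (-16 + 8*44944) = 5329 - (-16 + 359552) = 5329 - 1*359536 = 5329 - 359536 = -354207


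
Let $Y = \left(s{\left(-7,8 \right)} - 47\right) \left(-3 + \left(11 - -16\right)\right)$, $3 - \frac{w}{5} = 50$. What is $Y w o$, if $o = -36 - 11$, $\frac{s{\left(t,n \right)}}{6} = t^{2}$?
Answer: $65474760$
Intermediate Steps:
$w = -235$ ($w = 15 - 250 = -235$)
$s{\left(t,n \right)} = 6 t^{2}$
$o = -47$
$Y = 5928$ ($Y = \left(6 \left(-7\right)^{2} - 47\right) \left(-3 + \left(11 - -16\right)\right) = \left(6 \cdot 49 - 47\right) \left(-3 + \left(11 + 16\right)\right) = \left(294 - 47\right) \left(-3 + 27\right) = 247 \cdot 24 = 5928$)
$Y w o = 5928 \left(-235\right) \left(-47\right) = \left(-1393080\right) \left(-47\right) = 65474760$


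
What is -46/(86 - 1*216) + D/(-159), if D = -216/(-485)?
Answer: 117307/334165 ≈ 0.35105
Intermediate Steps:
D = 216/485 (D = -216*(-1/485) = 216/485 ≈ 0.44536)
-46/(86 - 1*216) + D/(-159) = -46/(86 - 1*216) + (216/485)/(-159) = -46/(86 - 216) + (216/485)*(-1/159) = -46/(-130) - 72/25705 = -46*(-1/130) - 72/25705 = 23/65 - 72/25705 = 117307/334165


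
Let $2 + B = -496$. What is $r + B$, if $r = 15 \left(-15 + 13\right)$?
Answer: $-528$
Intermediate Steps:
$B = -498$ ($B = -2 - 496 = -498$)
$r = -30$ ($r = 15 \left(-2\right) = -30$)
$r + B = -30 - 498 = -528$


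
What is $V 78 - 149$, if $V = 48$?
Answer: $3595$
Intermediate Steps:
$V 78 - 149 = 48 \cdot 78 - 149 = 3744 - 149 = 3595$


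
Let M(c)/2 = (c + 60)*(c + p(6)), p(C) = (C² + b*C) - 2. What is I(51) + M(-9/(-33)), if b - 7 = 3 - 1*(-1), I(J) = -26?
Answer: 1459432/121 ≈ 12061.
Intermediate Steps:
b = 11 (b = 7 + (3 - 1*(-1)) = 7 + (3 + 1) = 7 + 4 = 11)
p(C) = -2 + C² + 11*C (p(C) = (C² + 11*C) - 2 = -2 + C² + 11*C)
M(c) = 2*(60 + c)*(100 + c) (M(c) = 2*((c + 60)*(c + (-2 + 6² + 11*6))) = 2*((60 + c)*(c + (-2 + 36 + 66))) = 2*((60 + c)*(c + 100)) = 2*((60 + c)*(100 + c)) = 2*(60 + c)*(100 + c))
I(51) + M(-9/(-33)) = -26 + (12000 + 2*(-9/(-33))² + 320*(-9/(-33))) = -26 + (12000 + 2*(-9*(-1/33))² + 320*(-9*(-1/33))) = -26 + (12000 + 2*(3/11)² + 320*(3/11)) = -26 + (12000 + 2*(9/121) + 960/11) = -26 + (12000 + 18/121 + 960/11) = -26 + 1462578/121 = 1459432/121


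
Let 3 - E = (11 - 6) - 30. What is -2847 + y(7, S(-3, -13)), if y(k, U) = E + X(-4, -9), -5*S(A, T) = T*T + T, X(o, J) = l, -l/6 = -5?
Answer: -2789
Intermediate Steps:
l = 30 (l = -6*(-5) = 30)
X(o, J) = 30
E = 28 (E = 3 - ((11 - 6) - 30) = 3 - (5 - 30) = 3 - 1*(-25) = 3 + 25 = 28)
S(A, T) = -T/5 - T**2/5 (S(A, T) = -(T*T + T)/5 = -(T**2 + T)/5 = -(T + T**2)/5 = -T/5 - T**2/5)
y(k, U) = 58 (y(k, U) = 28 + 30 = 58)
-2847 + y(7, S(-3, -13)) = -2847 + 58 = -2789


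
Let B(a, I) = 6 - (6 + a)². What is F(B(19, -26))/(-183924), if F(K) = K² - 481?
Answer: -10630/5109 ≈ -2.0806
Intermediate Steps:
F(K) = -481 + K²
F(B(19, -26))/(-183924) = (-481 + (6 - (6 + 19)²)²)/(-183924) = (-481 + (6 - 1*25²)²)*(-1/183924) = (-481 + (6 - 1*625)²)*(-1/183924) = (-481 + (6 - 625)²)*(-1/183924) = (-481 + (-619)²)*(-1/183924) = (-481 + 383161)*(-1/183924) = 382680*(-1/183924) = -10630/5109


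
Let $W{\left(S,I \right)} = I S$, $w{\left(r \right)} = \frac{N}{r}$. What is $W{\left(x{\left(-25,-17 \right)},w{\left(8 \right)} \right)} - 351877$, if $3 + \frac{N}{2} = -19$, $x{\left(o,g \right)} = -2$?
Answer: $-351866$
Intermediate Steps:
$N = -44$ ($N = -6 + 2 \left(-19\right) = -6 - 38 = -44$)
$w{\left(r \right)} = - \frac{44}{r}$
$W{\left(x{\left(-25,-17 \right)},w{\left(8 \right)} \right)} - 351877 = - \frac{44}{8} \left(-2\right) - 351877 = \left(-44\right) \frac{1}{8} \left(-2\right) - 351877 = \left(- \frac{11}{2}\right) \left(-2\right) - 351877 = 11 - 351877 = -351866$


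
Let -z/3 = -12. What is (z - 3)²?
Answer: 1089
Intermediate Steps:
z = 36 (z = -3*(-12) = 36)
(z - 3)² = (36 - 3)² = 33² = 1089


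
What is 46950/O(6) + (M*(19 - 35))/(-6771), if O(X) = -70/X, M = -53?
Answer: -190745006/47397 ≈ -4024.4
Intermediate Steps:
46950/O(6) + (M*(19 - 35))/(-6771) = 46950/((-70/6)) - 53*(19 - 35)/(-6771) = 46950/((-70*⅙)) - 53*(-16)*(-1/6771) = 46950/(-35/3) + 848*(-1/6771) = 46950*(-3/35) - 848/6771 = -28170/7 - 848/6771 = -190745006/47397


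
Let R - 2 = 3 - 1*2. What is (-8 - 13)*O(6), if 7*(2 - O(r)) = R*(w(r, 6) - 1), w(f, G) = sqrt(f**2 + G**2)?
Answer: -51 + 54*sqrt(2) ≈ 25.368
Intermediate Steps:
w(f, G) = sqrt(G**2 + f**2)
R = 3 (R = 2 + (3 - 1*2) = 2 + (3 - 2) = 2 + 1 = 3)
O(r) = 17/7 - 3*sqrt(36 + r**2)/7 (O(r) = 2 - 3*(sqrt(6**2 + r**2) - 1)/7 = 2 - 3*(sqrt(36 + r**2) - 1)/7 = 2 - 3*(-1 + sqrt(36 + r**2))/7 = 2 - (-3 + 3*sqrt(36 + r**2))/7 = 2 + (3/7 - 3*sqrt(36 + r**2)/7) = 17/7 - 3*sqrt(36 + r**2)/7)
(-8 - 13)*O(6) = (-8 - 13)*(17/7 - 3*sqrt(36 + 6**2)/7) = -21*(17/7 - 3*sqrt(36 + 36)/7) = -21*(17/7 - 18*sqrt(2)/7) = -51 + 54*sqrt(2)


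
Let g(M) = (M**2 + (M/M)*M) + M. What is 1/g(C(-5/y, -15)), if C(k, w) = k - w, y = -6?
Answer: 36/10165 ≈ 0.0035416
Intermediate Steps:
g(M) = M**2 + 2*M (g(M) = (M**2 + 1*M) + M = (M**2 + M) + M = (M + M**2) + M = M**2 + 2*M)
1/g(C(-5/y, -15)) = 1/((-5/(-6) - 1*(-15))*(2 + (-5/(-6) - 1*(-15)))) = 1/((-5*(-1/6) + 15)*(2 + (-5*(-1/6) + 15))) = 1/((5/6 + 15)*(2 + (5/6 + 15))) = 1/(95*(2 + 95/6)/6) = 1/((95/6)*(107/6)) = 1/(10165/36) = 36/10165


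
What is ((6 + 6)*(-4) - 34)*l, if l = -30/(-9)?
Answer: -820/3 ≈ -273.33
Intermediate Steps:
l = 10/3 (l = -30*(-⅑) = 10/3 ≈ 3.3333)
((6 + 6)*(-4) - 34)*l = ((6 + 6)*(-4) - 34)*(10/3) = (12*(-4) - 34)*(10/3) = (-48 - 34)*(10/3) = -82*10/3 = -820/3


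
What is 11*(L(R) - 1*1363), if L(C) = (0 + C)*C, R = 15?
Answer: -12518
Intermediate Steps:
L(C) = C² (L(C) = C*C = C²)
11*(L(R) - 1*1363) = 11*(15² - 1*1363) = 11*(225 - 1363) = 11*(-1138) = -12518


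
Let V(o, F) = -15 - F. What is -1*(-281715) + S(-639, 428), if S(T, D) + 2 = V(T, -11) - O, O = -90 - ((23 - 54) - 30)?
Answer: 281738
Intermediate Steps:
O = -29 (O = -90 - (-31 - 30) = -90 - 1*(-61) = -90 + 61 = -29)
S(T, D) = 23 (S(T, D) = -2 + ((-15 - 1*(-11)) - 1*(-29)) = -2 + ((-15 + 11) + 29) = -2 + (-4 + 29) = -2 + 25 = 23)
-1*(-281715) + S(-639, 428) = -1*(-281715) + 23 = 281715 + 23 = 281738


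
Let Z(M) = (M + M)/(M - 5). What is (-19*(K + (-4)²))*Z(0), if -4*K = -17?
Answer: 0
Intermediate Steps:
K = 17/4 (K = -¼*(-17) = 17/4 ≈ 4.2500)
Z(M) = 2*M/(-5 + M) (Z(M) = (2*M)/(-5 + M) = 2*M/(-5 + M))
(-19*(K + (-4)²))*Z(0) = (-19*(17/4 + (-4)²))*(2*0/(-5 + 0)) = (-19*(17/4 + 16))*(2*0/(-5)) = (-19*81/4)*(2*0*(-⅕)) = -1539/4*0 = 0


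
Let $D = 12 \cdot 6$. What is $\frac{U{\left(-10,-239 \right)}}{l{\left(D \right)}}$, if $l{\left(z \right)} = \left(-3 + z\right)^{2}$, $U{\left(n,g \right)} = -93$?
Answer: $- \frac{31}{1587} \approx -0.019534$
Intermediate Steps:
$D = 72$
$\frac{U{\left(-10,-239 \right)}}{l{\left(D \right)}} = - \frac{93}{\left(-3 + 72\right)^{2}} = - \frac{93}{69^{2}} = - \frac{93}{4761} = \left(-93\right) \frac{1}{4761} = - \frac{31}{1587}$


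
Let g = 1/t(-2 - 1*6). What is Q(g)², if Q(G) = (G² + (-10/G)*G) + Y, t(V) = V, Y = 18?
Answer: 263169/4096 ≈ 64.250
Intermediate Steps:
g = -⅛ (g = 1/(-2 - 1*6) = 1/(-2 - 6) = 1/(-8) = -⅛ ≈ -0.12500)
Q(G) = 8 + G² (Q(G) = (G² + (-10/G)*G) + 18 = (G² - 10) + 18 = (-10 + G²) + 18 = 8 + G²)
Q(g)² = (8 + (-⅛)²)² = (8 + 1/64)² = (513/64)² = 263169/4096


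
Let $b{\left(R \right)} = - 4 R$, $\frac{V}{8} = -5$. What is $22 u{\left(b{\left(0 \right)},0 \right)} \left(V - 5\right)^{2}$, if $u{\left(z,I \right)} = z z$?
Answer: $0$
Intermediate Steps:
$V = -40$ ($V = 8 \left(-5\right) = -40$)
$u{\left(z,I \right)} = z^{2}$
$22 u{\left(b{\left(0 \right)},0 \right)} \left(V - 5\right)^{2} = 22 \left(\left(-4\right) 0\right)^{2} \left(-40 - 5\right)^{2} = 22 \cdot 0^{2} \left(-45\right)^{2} = 22 \cdot 0 \cdot 2025 = 0 \cdot 2025 = 0$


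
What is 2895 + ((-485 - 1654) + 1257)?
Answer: 2013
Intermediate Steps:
2895 + ((-485 - 1654) + 1257) = 2895 + (-2139 + 1257) = 2895 - 882 = 2013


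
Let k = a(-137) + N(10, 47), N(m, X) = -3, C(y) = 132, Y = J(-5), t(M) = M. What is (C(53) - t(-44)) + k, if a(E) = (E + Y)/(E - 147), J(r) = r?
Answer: 347/2 ≈ 173.50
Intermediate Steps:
Y = -5
a(E) = (-5 + E)/(-147 + E) (a(E) = (E - 5)/(E - 147) = (-5 + E)/(-147 + E))
k = -5/2 (k = (-5 - 137)/(-147 - 137) - 3 = -142/(-284) - 3 = -1/284*(-142) - 3 = ½ - 3 = -5/2 ≈ -2.5000)
(C(53) - t(-44)) + k = (132 - 1*(-44)) - 5/2 = (132 + 44) - 5/2 = 176 - 5/2 = 347/2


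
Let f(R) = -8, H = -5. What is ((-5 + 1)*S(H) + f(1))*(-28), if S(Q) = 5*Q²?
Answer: 14224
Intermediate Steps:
((-5 + 1)*S(H) + f(1))*(-28) = ((-5 + 1)*(5*(-5)²) - 8)*(-28) = (-20*25 - 8)*(-28) = (-4*125 - 8)*(-28) = (-500 - 8)*(-28) = -508*(-28) = 14224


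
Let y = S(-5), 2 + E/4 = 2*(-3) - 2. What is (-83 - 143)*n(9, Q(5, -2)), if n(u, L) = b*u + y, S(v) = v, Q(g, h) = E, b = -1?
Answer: 3164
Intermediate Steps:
E = -40 (E = -8 + 4*(2*(-3) - 2) = -8 + 4*(-6 - 2) = -8 + 4*(-8) = -8 - 32 = -40)
Q(g, h) = -40
y = -5
n(u, L) = -5 - u (n(u, L) = -u - 5 = -5 - u)
(-83 - 143)*n(9, Q(5, -2)) = (-83 - 143)*(-5 - 1*9) = -226*(-5 - 9) = -226*(-14) = 3164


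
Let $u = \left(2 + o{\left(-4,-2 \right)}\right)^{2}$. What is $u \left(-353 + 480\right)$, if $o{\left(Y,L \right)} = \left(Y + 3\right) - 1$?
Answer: $0$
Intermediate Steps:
$o{\left(Y,L \right)} = 2 + Y$ ($o{\left(Y,L \right)} = \left(3 + Y\right) - 1 = 2 + Y$)
$u = 0$ ($u = \left(2 + \left(2 - 4\right)\right)^{2} = \left(2 - 2\right)^{2} = 0^{2} = 0$)
$u \left(-353 + 480\right) = 0 \left(-353 + 480\right) = 0 \cdot 127 = 0$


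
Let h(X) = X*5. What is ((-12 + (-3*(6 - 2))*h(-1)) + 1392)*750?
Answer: 1080000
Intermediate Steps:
h(X) = 5*X
((-12 + (-3*(6 - 2))*h(-1)) + 1392)*750 = ((-12 + (-3*(6 - 2))*(5*(-1))) + 1392)*750 = ((-12 - 3*4*(-5)) + 1392)*750 = ((-12 - 12*(-5)) + 1392)*750 = ((-12 + 60) + 1392)*750 = (48 + 1392)*750 = 1440*750 = 1080000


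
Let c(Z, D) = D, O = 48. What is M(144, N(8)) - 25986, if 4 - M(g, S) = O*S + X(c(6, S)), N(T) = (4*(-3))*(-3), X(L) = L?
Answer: -27746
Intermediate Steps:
N(T) = 36 (N(T) = -12*(-3) = 36)
M(g, S) = 4 - 49*S (M(g, S) = 4 - (48*S + S) = 4 - 49*S)
M(144, N(8)) - 25986 = (4 - 49*36) - 25986 = (4 - 1764) - 25986 = -1760 - 25986 = -27746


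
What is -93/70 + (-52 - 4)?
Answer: -4013/70 ≈ -57.329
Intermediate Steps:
-93/70 + (-52 - 4) = -93*1/70 - 56 = -93/70 - 56 = -4013/70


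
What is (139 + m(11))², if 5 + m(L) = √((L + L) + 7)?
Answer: (134 + √29)² ≈ 19428.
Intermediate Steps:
m(L) = -5 + √(7 + 2*L) (m(L) = -5 + √((L + L) + 7) = -5 + √(2*L + 7) = -5 + √(7 + 2*L))
(139 + m(11))² = (139 + (-5 + √(7 + 2*11)))² = (139 + (-5 + √(7 + 22)))² = (139 + (-5 + √29))² = (134 + √29)²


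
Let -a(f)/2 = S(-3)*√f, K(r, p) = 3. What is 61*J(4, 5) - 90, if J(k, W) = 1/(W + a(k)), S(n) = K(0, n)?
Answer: -691/7 ≈ -98.714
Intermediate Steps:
S(n) = 3
a(f) = -6*√f
J(k, W) = 1/(W - 6*√k)
61*J(4, 5) - 90 = 61/(5 - 6*√4) - 90 = 61/(5 - 6*2) - 90 = 61/(5 - 12) - 90 = 61/(-7) - 90 = 61*(-⅐) - 90 = -61/7 - 90 = -691/7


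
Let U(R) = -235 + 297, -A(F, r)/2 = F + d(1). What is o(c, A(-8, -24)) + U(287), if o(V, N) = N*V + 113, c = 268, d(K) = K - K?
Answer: 4463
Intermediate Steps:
d(K) = 0
A(F, r) = -2*F (A(F, r) = -2*(F + 0) = -2*F)
U(R) = 62
o(V, N) = 113 + N*V
o(c, A(-8, -24)) + U(287) = (113 - 2*(-8)*268) + 62 = (113 + 16*268) + 62 = (113 + 4288) + 62 = 4401 + 62 = 4463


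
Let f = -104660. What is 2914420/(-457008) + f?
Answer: -11958342925/114252 ≈ -1.0467e+5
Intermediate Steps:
2914420/(-457008) + f = 2914420/(-457008) - 104660 = 2914420*(-1/457008) - 104660 = -728605/114252 - 104660 = -11958342925/114252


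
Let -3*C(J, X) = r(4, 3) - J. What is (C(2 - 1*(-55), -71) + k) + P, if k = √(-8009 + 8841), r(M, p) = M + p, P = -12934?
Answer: -38752/3 + 8*√13 ≈ -12888.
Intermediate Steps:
k = 8*√13 (k = √832 = 8*√13 ≈ 28.844)
C(J, X) = -7/3 + J/3 (C(J, X) = -((4 + 3) - J)/3 = -(7 - J)/3 = -7/3 + J/3)
(C(2 - 1*(-55), -71) + k) + P = ((-7/3 + (2 - 1*(-55))/3) + 8*√13) - 12934 = ((-7/3 + (2 + 55)/3) + 8*√13) - 12934 = ((-7/3 + (⅓)*57) + 8*√13) - 12934 = ((-7/3 + 19) + 8*√13) - 12934 = (50/3 + 8*√13) - 12934 = -38752/3 + 8*√13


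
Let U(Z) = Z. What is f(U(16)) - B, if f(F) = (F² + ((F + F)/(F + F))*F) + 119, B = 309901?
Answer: -309510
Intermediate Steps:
f(F) = 119 + F + F² (f(F) = (F² + ((2*F)/((2*F)))*F) + 119 = (F² + ((2*F)*(1/(2*F)))*F) + 119 = (F² + 1*F) + 119 = (F² + F) + 119 = (F + F²) + 119 = 119 + F + F²)
f(U(16)) - B = (119 + 16 + 16²) - 1*309901 = (119 + 16 + 256) - 309901 = 391 - 309901 = -309510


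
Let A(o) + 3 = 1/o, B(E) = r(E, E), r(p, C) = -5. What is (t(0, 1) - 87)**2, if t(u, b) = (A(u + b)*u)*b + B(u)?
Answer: 8464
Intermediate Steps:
B(E) = -5
A(o) = -3 + 1/o
t(u, b) = -5 + b*u*(-3 + 1/(b + u)) (t(u, b) = ((-3 + 1/(u + b))*u)*b - 5 = ((-3 + 1/(b + u))*u)*b - 5 = (u*(-3 + 1/(b + u)))*b - 5 = b*u*(-3 + 1/(b + u)) - 5 = -5 + b*u*(-3 + 1/(b + u)))
(t(0, 1) - 87)**2 = ((-5 - 1*1*0*(3 - 1/(1 + 0))) - 87)**2 = ((-5 - 1*1*0*(3 - 1/1)) - 87)**2 = ((-5 - 1*1*0*(3 - 1*1)) - 87)**2 = ((-5 - 1*1*0*(3 - 1)) - 87)**2 = ((-5 - 1*1*0*2) - 87)**2 = ((-5 + 0) - 87)**2 = (-5 - 87)**2 = (-92)**2 = 8464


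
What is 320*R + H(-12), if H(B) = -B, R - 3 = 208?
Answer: 67532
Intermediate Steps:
R = 211 (R = 3 + 208 = 211)
320*R + H(-12) = 320*211 - 1*(-12) = 67520 + 12 = 67532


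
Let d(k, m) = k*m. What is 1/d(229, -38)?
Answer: -1/8702 ≈ -0.00011492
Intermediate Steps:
1/d(229, -38) = 1/(229*(-38)) = 1/(-8702) = -1/8702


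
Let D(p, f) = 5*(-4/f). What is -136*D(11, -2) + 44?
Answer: -1316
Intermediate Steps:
D(p, f) = -20/f
-136*D(11, -2) + 44 = -(-2720)/(-2) + 44 = -(-2720)*(-1)/2 + 44 = -136*10 + 44 = -1360 + 44 = -1316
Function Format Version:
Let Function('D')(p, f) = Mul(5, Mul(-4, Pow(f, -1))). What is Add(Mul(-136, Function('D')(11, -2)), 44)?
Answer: -1316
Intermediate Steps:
Function('D')(p, f) = Mul(-20, Pow(f, -1))
Add(Mul(-136, Function('D')(11, -2)), 44) = Add(Mul(-136, Mul(-20, Pow(-2, -1))), 44) = Add(Mul(-136, Mul(-20, Rational(-1, 2))), 44) = Add(Mul(-136, 10), 44) = Add(-1360, 44) = -1316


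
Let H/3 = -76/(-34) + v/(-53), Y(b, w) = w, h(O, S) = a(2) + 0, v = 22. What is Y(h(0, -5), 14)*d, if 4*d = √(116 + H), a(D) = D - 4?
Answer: 7*√24650459/901 ≈ 38.573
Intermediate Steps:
a(D) = -4 + D
h(O, S) = -2 (h(O, S) = (-4 + 2) + 0 = -2 + 0 = -2)
H = 4920/901 (H = 3*(-76/(-34) + 22/(-53)) = 3*(-76*(-1/34) + 22*(-1/53)) = 3*(38/17 - 22/53) = 3*(1640/901) = 4920/901 ≈ 5.4606)
d = √24650459/1802 (d = √(116 + 4920/901)/4 = √(109436/901)/4 = (2*√24650459/901)/4 = √24650459/1802 ≈ 2.7552)
Y(h(0, -5), 14)*d = 14*(√24650459/1802) = 7*√24650459/901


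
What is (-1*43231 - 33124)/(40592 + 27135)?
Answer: -76355/67727 ≈ -1.1274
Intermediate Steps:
(-1*43231 - 33124)/(40592 + 27135) = (-43231 - 33124)/67727 = -76355*1/67727 = -76355/67727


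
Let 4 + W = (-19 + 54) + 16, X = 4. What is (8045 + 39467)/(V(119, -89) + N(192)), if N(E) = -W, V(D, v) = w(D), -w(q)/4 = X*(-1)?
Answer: -47512/31 ≈ -1532.6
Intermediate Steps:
W = 47 (W = -4 + ((-19 + 54) + 16) = -4 + (35 + 16) = -4 + 51 = 47)
w(q) = 16 (w(q) = -16*(-1) = -4*(-4) = 16)
V(D, v) = 16
N(E) = -47 (N(E) = -1*47 = -47)
(8045 + 39467)/(V(119, -89) + N(192)) = (8045 + 39467)/(16 - 47) = 47512/(-31) = 47512*(-1/31) = -47512/31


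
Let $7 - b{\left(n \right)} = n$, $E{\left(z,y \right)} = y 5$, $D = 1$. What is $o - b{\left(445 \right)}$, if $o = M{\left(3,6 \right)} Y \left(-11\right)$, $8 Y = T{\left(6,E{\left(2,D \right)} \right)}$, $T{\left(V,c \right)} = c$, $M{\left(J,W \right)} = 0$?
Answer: $438$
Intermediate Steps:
$E{\left(z,y \right)} = 5 y$
$b{\left(n \right)} = 7 - n$
$Y = \frac{5}{8}$ ($Y = \frac{5 \cdot 1}{8} = \frac{1}{8} \cdot 5 = \frac{5}{8} \approx 0.625$)
$o = 0$ ($o = 0 \cdot \frac{5}{8} \left(-11\right) = 0 \left(-11\right) = 0$)
$o - b{\left(445 \right)} = 0 - \left(7 - 445\right) = 0 - -438 = 0 + 438 = 438$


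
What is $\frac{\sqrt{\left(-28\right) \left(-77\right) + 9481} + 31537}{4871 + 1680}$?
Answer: $\frac{31537}{6551} + \frac{3 \sqrt{1293}}{6551} \approx 4.8305$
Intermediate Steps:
$\frac{\sqrt{\left(-28\right) \left(-77\right) + 9481} + 31537}{4871 + 1680} = \frac{\sqrt{2156 + 9481} + 31537}{6551} = \left(\sqrt{11637} + 31537\right) \frac{1}{6551} = \left(3 \sqrt{1293} + 31537\right) \frac{1}{6551} = \left(31537 + 3 \sqrt{1293}\right) \frac{1}{6551} = \frac{31537}{6551} + \frac{3 \sqrt{1293}}{6551}$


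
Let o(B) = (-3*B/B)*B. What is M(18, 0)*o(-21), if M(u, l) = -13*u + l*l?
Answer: -14742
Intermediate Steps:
M(u, l) = l² - 13*u (M(u, l) = -13*u + l² = l² - 13*u)
o(B) = -3*B (o(B) = (-3*1)*B = -3*B)
M(18, 0)*o(-21) = (0² - 13*18)*(-3*(-21)) = (0 - 234)*63 = -234*63 = -14742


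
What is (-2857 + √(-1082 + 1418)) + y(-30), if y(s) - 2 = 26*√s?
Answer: -2855 + 4*√21 + 26*I*√30 ≈ -2836.7 + 142.41*I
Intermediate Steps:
y(s) = 2 + 26*√s
(-2857 + √(-1082 + 1418)) + y(-30) = (-2857 + √(-1082 + 1418)) + (2 + 26*√(-30)) = (-2857 + √336) + (2 + 26*(I*√30)) = (-2857 + 4*√21) + (2 + 26*I*√30) = -2855 + 4*√21 + 26*I*√30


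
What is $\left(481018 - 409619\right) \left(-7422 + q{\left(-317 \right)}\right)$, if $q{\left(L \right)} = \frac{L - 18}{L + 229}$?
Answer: $- \frac{46609338599}{88} \approx -5.2965 \cdot 10^{8}$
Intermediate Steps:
$q{\left(L \right)} = \frac{-18 + L}{229 + L}$
$\left(481018 - 409619\right) \left(-7422 + q{\left(-317 \right)}\right) = \left(481018 - 409619\right) \left(-7422 + \frac{-18 - 317}{229 - 317}\right) = 71399 \left(-7422 + \frac{1}{-88} \left(-335\right)\right) = 71399 \left(-7422 - - \frac{335}{88}\right) = 71399 \left(-7422 + \frac{335}{88}\right) = 71399 \left(- \frac{652801}{88}\right) = - \frac{46609338599}{88}$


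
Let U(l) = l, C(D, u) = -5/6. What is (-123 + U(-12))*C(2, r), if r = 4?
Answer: 225/2 ≈ 112.50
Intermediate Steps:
C(D, u) = -5/6 (C(D, u) = -5*1/6 = -5/6)
(-123 + U(-12))*C(2, r) = (-123 - 12)*(-5/6) = -135*(-5/6) = 225/2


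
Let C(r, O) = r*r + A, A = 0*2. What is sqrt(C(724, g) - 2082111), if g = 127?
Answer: I*sqrt(1557935) ≈ 1248.2*I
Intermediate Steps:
A = 0
C(r, O) = r**2 (C(r, O) = r*r + 0 = r**2 + 0 = r**2)
sqrt(C(724, g) - 2082111) = sqrt(724**2 - 2082111) = sqrt(524176 - 2082111) = sqrt(-1557935) = I*sqrt(1557935)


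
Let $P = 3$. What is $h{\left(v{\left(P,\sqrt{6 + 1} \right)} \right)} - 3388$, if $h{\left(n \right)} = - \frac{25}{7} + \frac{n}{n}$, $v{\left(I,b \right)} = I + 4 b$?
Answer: $- \frac{23734}{7} \approx -3390.6$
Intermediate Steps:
$h{\left(n \right)} = - \frac{18}{7}$ ($h{\left(n \right)} = \left(-25\right) \frac{1}{7} + 1 = - \frac{25}{7} + 1 = - \frac{18}{7}$)
$h{\left(v{\left(P,\sqrt{6 + 1} \right)} \right)} - 3388 = - \frac{18}{7} - 3388 = - \frac{23734}{7}$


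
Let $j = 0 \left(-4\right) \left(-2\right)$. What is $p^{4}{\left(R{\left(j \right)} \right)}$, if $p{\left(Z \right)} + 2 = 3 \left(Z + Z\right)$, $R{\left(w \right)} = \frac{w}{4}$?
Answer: $16$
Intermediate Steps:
$j = 0$ ($j = 0 \left(-2\right) = 0$)
$R{\left(w \right)} = \frac{w}{4}$ ($R{\left(w \right)} = w \frac{1}{4} = \frac{w}{4}$)
$p{\left(Z \right)} = -2 + 6 Z$ ($p{\left(Z \right)} = -2 + 3 \left(Z + Z\right) = -2 + 3 \cdot 2 Z = -2 + 6 Z$)
$p^{4}{\left(R{\left(j \right)} \right)} = \left(-2 + 6 \cdot \frac{1}{4} \cdot 0\right)^{4} = \left(-2 + 6 \cdot 0\right)^{4} = \left(-2 + 0\right)^{4} = \left(-2\right)^{4} = 16$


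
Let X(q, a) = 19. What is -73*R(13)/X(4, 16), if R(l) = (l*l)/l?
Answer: -949/19 ≈ -49.947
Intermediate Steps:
R(l) = l (R(l) = l²/l = l)
-73*R(13)/X(4, 16) = -949/19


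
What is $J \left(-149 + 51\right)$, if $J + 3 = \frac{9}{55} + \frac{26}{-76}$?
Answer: $\frac{325507}{1045} \approx 311.49$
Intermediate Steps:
$J = - \frac{6643}{2090}$ ($J = -3 + \left(\frac{9}{55} + \frac{26}{-76}\right) = -3 + \left(9 \cdot \frac{1}{55} + 26 \left(- \frac{1}{76}\right)\right) = -3 + \left(\frac{9}{55} - \frac{13}{38}\right) = -3 - \frac{373}{2090} = - \frac{6643}{2090} \approx -3.1785$)
$J \left(-149 + 51\right) = - \frac{6643 \left(-149 + 51\right)}{2090} = \left(- \frac{6643}{2090}\right) \left(-98\right) = \frac{325507}{1045}$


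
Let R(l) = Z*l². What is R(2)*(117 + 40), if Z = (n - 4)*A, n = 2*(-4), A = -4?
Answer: 30144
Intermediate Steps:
n = -8
Z = 48 (Z = (-8 - 4)*(-4) = -12*(-4) = 48)
R(l) = 48*l²
R(2)*(117 + 40) = (48*2²)*(117 + 40) = (48*4)*157 = 192*157 = 30144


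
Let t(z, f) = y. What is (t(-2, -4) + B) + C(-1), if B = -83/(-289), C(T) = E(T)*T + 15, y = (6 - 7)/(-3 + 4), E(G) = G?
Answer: 4418/289 ≈ 15.287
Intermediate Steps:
y = -1 (y = -1/1 = -1*1 = -1)
t(z, f) = -1
C(T) = 15 + T**2 (C(T) = T*T + 15 = T**2 + 15 = 15 + T**2)
B = 83/289 (B = -83*(-1/289) = 83/289 ≈ 0.28720)
(t(-2, -4) + B) + C(-1) = (-1 + 83/289) + (15 + (-1)**2) = -206/289 + (15 + 1) = -206/289 + 16 = 4418/289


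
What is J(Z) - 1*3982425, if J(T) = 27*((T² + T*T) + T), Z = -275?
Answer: 93900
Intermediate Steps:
J(T) = 27*T + 54*T² (J(T) = 27*((T² + T²) + T) = 27*(2*T² + T) = 27*(T + 2*T²) = 27*T + 54*T²)
J(Z) - 1*3982425 = 27*(-275)*(1 + 2*(-275)) - 1*3982425 = 27*(-275)*(1 - 550) - 3982425 = 27*(-275)*(-549) - 3982425 = 4076325 - 3982425 = 93900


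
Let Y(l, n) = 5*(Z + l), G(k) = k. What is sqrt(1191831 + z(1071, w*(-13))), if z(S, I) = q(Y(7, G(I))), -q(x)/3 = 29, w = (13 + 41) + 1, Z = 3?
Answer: 24*sqrt(2069) ≈ 1091.7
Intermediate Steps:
w = 55 (w = 54 + 1 = 55)
Y(l, n) = 15 + 5*l (Y(l, n) = 5*(3 + l) = 15 + 5*l)
q(x) = -87 (q(x) = -3*29 = -87)
z(S, I) = -87
sqrt(1191831 + z(1071, w*(-13))) = sqrt(1191831 - 87) = sqrt(1191744) = 24*sqrt(2069)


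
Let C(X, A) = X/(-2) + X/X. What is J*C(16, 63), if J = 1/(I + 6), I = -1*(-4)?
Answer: -7/10 ≈ -0.70000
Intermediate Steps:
I = 4
C(X, A) = 1 - X/2 (C(X, A) = X*(-1/2) + 1 = -X/2 + 1 = 1 - X/2)
J = 1/10 (J = 1/(4 + 6) = 1/10 ≈ 0.10000)
J*C(16, 63) = (1 - 1/2*16)/10 = (1 - 8)/10 = (1/10)*(-7) = -7/10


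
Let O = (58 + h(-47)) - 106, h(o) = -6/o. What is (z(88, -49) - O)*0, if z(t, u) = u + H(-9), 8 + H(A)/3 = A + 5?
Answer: 0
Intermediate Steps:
O = -2250/47 (O = (58 - 6/(-47)) - 106 = (58 - 6*(-1/47)) - 106 = (58 + 6/47) - 106 = 2732/47 - 106 = -2250/47 ≈ -47.872)
H(A) = -9 + 3*A (H(A) = -24 + 3*(A + 5) = -24 + 3*(5 + A) = -24 + (15 + 3*A) = -9 + 3*A)
z(t, u) = -36 + u (z(t, u) = u + (-9 + 3*(-9)) = u + (-9 - 27) = u - 36 = -36 + u)
(z(88, -49) - O)*0 = ((-36 - 49) - 1*(-2250/47))*0 = (-85 + 2250/47)*0 = -1745/47*0 = 0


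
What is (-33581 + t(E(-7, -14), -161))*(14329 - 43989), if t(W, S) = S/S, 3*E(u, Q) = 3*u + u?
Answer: 995982800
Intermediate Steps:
E(u, Q) = 4*u/3 (E(u, Q) = (3*u + u)/3 = (4*u)/3 = 4*u/3)
t(W, S) = 1
(-33581 + t(E(-7, -14), -161))*(14329 - 43989) = (-33581 + 1)*(14329 - 43989) = -33580*(-29660) = 995982800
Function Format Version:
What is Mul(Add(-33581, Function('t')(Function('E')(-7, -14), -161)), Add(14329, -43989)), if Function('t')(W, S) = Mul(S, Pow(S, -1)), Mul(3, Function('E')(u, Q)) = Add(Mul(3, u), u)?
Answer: 995982800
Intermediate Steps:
Function('E')(u, Q) = Mul(Rational(4, 3), u) (Function('E')(u, Q) = Mul(Rational(1, 3), Add(Mul(3, u), u)) = Mul(Rational(1, 3), Mul(4, u)) = Mul(Rational(4, 3), u))
Function('t')(W, S) = 1
Mul(Add(-33581, Function('t')(Function('E')(-7, -14), -161)), Add(14329, -43989)) = Mul(Add(-33581, 1), Add(14329, -43989)) = Mul(-33580, -29660) = 995982800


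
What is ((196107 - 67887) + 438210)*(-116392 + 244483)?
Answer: 72554585130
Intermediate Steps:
((196107 - 67887) + 438210)*(-116392 + 244483) = (128220 + 438210)*128091 = 566430*128091 = 72554585130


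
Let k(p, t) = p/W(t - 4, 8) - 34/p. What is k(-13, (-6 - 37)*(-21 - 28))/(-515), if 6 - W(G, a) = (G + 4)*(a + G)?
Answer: -151227783/29778496345 ≈ -0.0050784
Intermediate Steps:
W(G, a) = 6 - (4 + G)*(G + a) (W(G, a) = 6 - (G + 4)*(a + G) = 6 - (4 + G)*(G + a))
k(p, t) = -34/p + p/(22 - (-4 + t)² - 12*t) (k(p, t) = p/(6 - (t - 4)² - 4*(t - 4) - 4*8 - 1*(t - 4)*8) - 34/p = p/(6 - (-4 + t)² - 4*(-4 + t) - 32 - 1*(-4 + t)*8) - 34/p = p/(6 - (-4 + t)² + (16 - 4*t) - 32 + (32 - 8*t)) - 34/p = p/(22 - (-4 + t)² - 12*t) - 34/p = -34/p + p/(22 - (-4 + t)² - 12*t))
k(-13, (-6 - 37)*(-21 - 28))/(-515) = ((204 - 1*(-13)² - 136*(-6 - 37)*(-21 - 28) - 34*(-21 - 28)²*(-6 - 37)²)/((-13)*(-6 + ((-6 - 37)*(-21 - 28))² + 4*((-6 - 37)*(-21 - 28)))))/(-515) = -(204 - 1*169 - (-5848)*(-49) - 34*(-43*(-49))²)/(13*(-6 + (-43*(-49))² + 4*(-43*(-49))))*(-1/515) = -(204 - 169 - 136*2107 - 34*2107²)/(13*(-6 + 2107² + 4*2107))*(-1/515) = -(204 - 169 - 286552 - 34*4439449)/(13*(-6 + 4439449 + 8428))*(-1/515) = -1/13*(204 - 169 - 286552 - 150941266)/4447871*(-1/515) = -1/13*1/4447871*(-151227783)*(-1/515) = (151227783/57822323)*(-1/515) = -151227783/29778496345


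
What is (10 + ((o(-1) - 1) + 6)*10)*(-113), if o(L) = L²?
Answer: -7910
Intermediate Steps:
(10 + ((o(-1) - 1) + 6)*10)*(-113) = (10 + (((-1)² - 1) + 6)*10)*(-113) = (10 + ((1 - 1) + 6)*10)*(-113) = (10 + (0 + 6)*10)*(-113) = (10 + 6*10)*(-113) = (10 + 60)*(-113) = 70*(-113) = -7910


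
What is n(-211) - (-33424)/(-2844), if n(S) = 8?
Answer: -2668/711 ≈ -3.7525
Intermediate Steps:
n(-211) - (-33424)/(-2844) = 8 - (-33424)/(-2844) = 8 - (-33424)*(-1)/2844 = 8 - 1*8356/711 = 8 - 8356/711 = -2668/711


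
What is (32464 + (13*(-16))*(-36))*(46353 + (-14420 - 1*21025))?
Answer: 435796416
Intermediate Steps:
(32464 + (13*(-16))*(-36))*(46353 + (-14420 - 1*21025)) = (32464 - 208*(-36))*(46353 + (-14420 - 21025)) = (32464 + 7488)*(46353 - 35445) = 39952*10908 = 435796416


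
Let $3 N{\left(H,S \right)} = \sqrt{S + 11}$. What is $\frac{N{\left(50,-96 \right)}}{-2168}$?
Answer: $- \frac{i \sqrt{85}}{6504} \approx - 0.0014175 i$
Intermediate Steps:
$N{\left(H,S \right)} = \frac{\sqrt{11 + S}}{3}$ ($N{\left(H,S \right)} = \frac{\sqrt{S + 11}}{3} = \frac{\sqrt{11 + S}}{3}$)
$\frac{N{\left(50,-96 \right)}}{-2168} = \frac{\frac{1}{3} \sqrt{11 - 96}}{-2168} = \frac{\sqrt{-85}}{3} \left(- \frac{1}{2168}\right) = \frac{i \sqrt{85}}{3} \left(- \frac{1}{2168}\right) = - \frac{i \sqrt{85}}{6504}$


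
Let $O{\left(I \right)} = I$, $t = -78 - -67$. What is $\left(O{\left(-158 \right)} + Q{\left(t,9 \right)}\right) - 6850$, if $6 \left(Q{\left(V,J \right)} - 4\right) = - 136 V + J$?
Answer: $- \frac{40519}{6} \approx -6753.2$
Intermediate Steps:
$t = -11$ ($t = -78 + 67 = -11$)
$Q{\left(V,J \right)} = 4 - \frac{68 V}{3} + \frac{J}{6}$ ($Q{\left(V,J \right)} = 4 + \frac{- 136 V + J}{6} = 4 + \frac{J - 136 V}{6} = 4 + \left(- \frac{68 V}{3} + \frac{J}{6}\right) = 4 - \frac{68 V}{3} + \frac{J}{6}$)
$\left(O{\left(-158 \right)} + Q{\left(t,9 \right)}\right) - 6850 = \left(-158 + \left(4 - - \frac{748}{3} + \frac{1}{6} \cdot 9\right)\right) - 6850 = \left(-158 + \left(4 + \frac{748}{3} + \frac{3}{2}\right)\right) - 6850 = \left(-158 + \frac{1529}{6}\right) - 6850 = \frac{581}{6} - 6850 = - \frac{40519}{6}$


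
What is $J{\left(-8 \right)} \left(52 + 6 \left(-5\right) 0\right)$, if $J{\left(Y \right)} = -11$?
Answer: $-572$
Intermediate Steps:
$J{\left(-8 \right)} \left(52 + 6 \left(-5\right) 0\right) = - 11 \left(52 + 6 \left(-5\right) 0\right) = - 11 \left(52 - 0\right) = - 11 \left(52 + 0\right) = \left(-11\right) 52 = -572$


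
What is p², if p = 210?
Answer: 44100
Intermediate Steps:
p² = 210² = 44100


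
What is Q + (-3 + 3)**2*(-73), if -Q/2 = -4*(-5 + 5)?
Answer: 0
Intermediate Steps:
Q = 0 (Q = -(-8)*(-5 + 5) = -(-8)*0 = -2*0 = 0)
Q + (-3 + 3)**2*(-73) = 0 + (-3 + 3)**2*(-73) = 0 + 0**2*(-73) = 0 + 0*(-73) = 0 + 0 = 0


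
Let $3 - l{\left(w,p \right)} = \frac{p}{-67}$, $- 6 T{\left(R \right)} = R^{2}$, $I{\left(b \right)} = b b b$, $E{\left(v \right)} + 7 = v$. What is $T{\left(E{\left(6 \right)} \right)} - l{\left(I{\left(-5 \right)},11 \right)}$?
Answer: $- \frac{1339}{402} \approx -3.3308$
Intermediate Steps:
$E{\left(v \right)} = -7 + v$
$I{\left(b \right)} = b^{3}$ ($I{\left(b \right)} = b^{2} b = b^{3}$)
$T{\left(R \right)} = - \frac{R^{2}}{6}$
$l{\left(w,p \right)} = 3 + \frac{p}{67}$ ($l{\left(w,p \right)} = 3 - \frac{p}{-67} = 3 - p \left(- \frac{1}{67}\right) = 3 - - \frac{p}{67} = 3 + \frac{p}{67}$)
$T{\left(E{\left(6 \right)} \right)} - l{\left(I{\left(-5 \right)},11 \right)} = - \frac{\left(-7 + 6\right)^{2}}{6} - \left(3 + \frac{1}{67} \cdot 11\right) = - \frac{\left(-1\right)^{2}}{6} - \left(3 + \frac{11}{67}\right) = \left(- \frac{1}{6}\right) 1 - \frac{212}{67} = - \frac{1}{6} - \frac{212}{67} = - \frac{1339}{402}$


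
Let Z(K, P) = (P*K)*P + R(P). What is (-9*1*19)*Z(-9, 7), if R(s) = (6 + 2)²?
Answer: 64467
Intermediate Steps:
R(s) = 64 (R(s) = 8² = 64)
Z(K, P) = 64 + K*P² (Z(K, P) = (P*K)*P + 64 = (K*P)*P + 64 = K*P² + 64 = 64 + K*P²)
(-9*1*19)*Z(-9, 7) = (-9*1*19)*(64 - 9*7²) = (-9*19)*(64 - 9*49) = -171*(64 - 441) = -171*(-377) = 64467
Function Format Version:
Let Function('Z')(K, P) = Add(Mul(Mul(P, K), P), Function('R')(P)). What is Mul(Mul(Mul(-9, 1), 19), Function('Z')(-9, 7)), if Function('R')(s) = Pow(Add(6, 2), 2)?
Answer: 64467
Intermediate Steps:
Function('R')(s) = 64 (Function('R')(s) = Pow(8, 2) = 64)
Function('Z')(K, P) = Add(64, Mul(K, Pow(P, 2))) (Function('Z')(K, P) = Add(Mul(Mul(P, K), P), 64) = Add(Mul(Mul(K, P), P), 64) = Add(Mul(K, Pow(P, 2)), 64) = Add(64, Mul(K, Pow(P, 2))))
Mul(Mul(Mul(-9, 1), 19), Function('Z')(-9, 7)) = Mul(Mul(Mul(-9, 1), 19), Add(64, Mul(-9, Pow(7, 2)))) = Mul(Mul(-9, 19), Add(64, Mul(-9, 49))) = Mul(-171, Add(64, -441)) = Mul(-171, -377) = 64467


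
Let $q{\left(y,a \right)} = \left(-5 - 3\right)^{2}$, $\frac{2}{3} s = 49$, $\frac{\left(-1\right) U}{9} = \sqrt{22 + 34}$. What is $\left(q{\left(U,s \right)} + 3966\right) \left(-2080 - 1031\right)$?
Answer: $-12537330$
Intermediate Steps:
$U = - 18 \sqrt{14}$ ($U = - 9 \sqrt{22 + 34} = - 9 \sqrt{56} = - 9 \cdot 2 \sqrt{14} = - 18 \sqrt{14} \approx -67.35$)
$s = \frac{147}{2}$ ($s = \frac{3}{2} \cdot 49 = \frac{147}{2} \approx 73.5$)
$q{\left(y,a \right)} = 64$ ($q{\left(y,a \right)} = \left(-8\right)^{2} = 64$)
$\left(q{\left(U,s \right)} + 3966\right) \left(-2080 - 1031\right) = \left(64 + 3966\right) \left(-2080 - 1031\right) = 4030 \left(-3111\right) = -12537330$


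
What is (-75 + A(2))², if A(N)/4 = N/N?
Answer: 5041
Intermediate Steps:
A(N) = 4 (A(N) = 4*(N/N) = 4*1 = 4)
(-75 + A(2))² = (-75 + 4)² = (-71)² = 5041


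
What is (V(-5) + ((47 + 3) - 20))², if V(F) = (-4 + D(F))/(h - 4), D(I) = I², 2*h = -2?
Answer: 16641/25 ≈ 665.64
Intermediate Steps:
h = -1 (h = (½)*(-2) = -1)
V(F) = ⅘ - F²/5 (V(F) = (-4 + F²)/(-1 - 4) = (-4 + F²)/(-5) = (-4 + F²)*(-⅕) = ⅘ - F²/5)
(V(-5) + ((47 + 3) - 20))² = ((⅘ - ⅕*(-5)²) + ((47 + 3) - 20))² = ((⅘ - ⅕*25) + (50 - 20))² = ((⅘ - 5) + 30)² = (-21/5 + 30)² = (129/5)² = 16641/25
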